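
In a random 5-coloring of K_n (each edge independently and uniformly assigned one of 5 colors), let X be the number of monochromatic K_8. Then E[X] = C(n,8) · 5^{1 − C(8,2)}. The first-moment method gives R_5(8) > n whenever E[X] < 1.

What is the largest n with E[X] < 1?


We need C(n, 8) · 5^{1 − 28} < 1, i.e. C(n, 8) < 5^{28 − 1} = 7450580596923828125.
Check values of n near the boundary:
  n = 859: C(859, 8) = 7115855595170747139; 7115855595170747139 < 7450580596923828125? YES
  n = 860: C(860, 8) = 7182671140665308145; 7182671140665308145 < 7450580596923828125? YES
  n = 861: C(861, 8) = 7250034996615275865; 7250034996615275865 < 7450580596923828125? YES
  n = 862: C(862, 8) = 7317951015318931845; 7317951015318931845 < 7450580596923828125? YES
  n = 863: C(863, 8) = 7386423071602617757; 7386423071602617757 < 7450580596923828125? YES
  n = 864: C(864, 8) = 7455455062926006708; 7455455062926006708 < 7450580596923828125? NO
  n = 865: C(865, 8) = 7525050909487743060; 7525050909487743060 < 7450580596923828125? NO
  n = 866: C(866, 8) = 7595214554331451620; 7595214554331451620 < 7450580596923828125? NO
The largest n with C(n, 8) < 7450580596923828125 is n = 863 (where E[X] = 7386423071602617757/7450580596923828125 ≈ 0.991389). Hence R_5(8) > 863, i.e. R_5(8) ≥ 864.

Largest n = 863; hence R_5(8) > 863.


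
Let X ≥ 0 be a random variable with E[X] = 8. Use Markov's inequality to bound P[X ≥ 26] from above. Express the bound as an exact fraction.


μ = E[X] = 8, a = 26.
Markov: P[X ≥ 26] ≤ μ/a = (8)/26 = 4/13.
Numerically: ≈ 0.3077.
(Since a = 26 > μ = 8.0000, the bound 4/13 is < 1 and informative.)

P[X ≥ 26] ≤ 4/13 ≈ 0.3077.


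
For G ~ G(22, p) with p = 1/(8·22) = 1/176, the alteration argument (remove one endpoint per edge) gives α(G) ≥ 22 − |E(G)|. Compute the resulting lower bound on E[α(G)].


E[|E(G)|] = C(22, 2)·p = 231 · (1/176) = 21/16.
E[α(G)] ≥ n − E[|E(G)|] = 22 − 21/16 = 331/16.
Numerically: ≈ 20.68750.
(This is only a lower bound; the true E[α(G)] may be larger.)

E[α(G)] ≥ 331/16 ≈ 20.68750.


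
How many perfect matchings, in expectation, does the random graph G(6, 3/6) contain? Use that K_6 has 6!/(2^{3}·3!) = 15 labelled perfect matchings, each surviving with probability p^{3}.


K_6 has 6!/(2^{3}·3!) = 15 labelled perfect matchings.
For each such perfect matching H, let X_H = 1 if all 3 edges of H are present in G. Then P[X_H = 1] = p^{3} = (1/2)^{3} = 1/8.
By linearity: E[X] = Σ_H E[X_H] = 15 · p^{3} = 15 · 1/8 = 15/8.
Numerically: E[X] ≈ 1.875.

E[X] = 15 · (1/2)^{3} = 15/8 ≈ 1.875.


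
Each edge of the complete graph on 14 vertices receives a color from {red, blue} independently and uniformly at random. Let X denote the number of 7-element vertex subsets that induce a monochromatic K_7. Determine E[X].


Let X = Σ_S X_S over the C(14, 7) = 3432 subsets S of size 7, where X_S = 1 if the K_7 on S is monochromatic.
For a fixed S, the K_7 on S has C(7, 2) = 21 edges. P[all 21 edges red] = (1/2)^21, and likewise for blue, so P[monochromatic] = 2·(1/2)^21 = 2^{1 − 21} = 1/1048576.
By linearity of expectation: E[X] = C(14, 7) · 2^{1 − 21} = 3432 · 1/1048576 = 429/131072.
Numerically: E[X] ≈ 0.003273.

E[X] = C(14,7)·2^(1−C(7,2)) = 429/131072 ≈ 0.003273.


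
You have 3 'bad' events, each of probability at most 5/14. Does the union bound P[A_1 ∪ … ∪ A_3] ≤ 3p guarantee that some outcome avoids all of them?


Union bound: P[∪_{i=1}^{3} A_i] ≤ Σ_i P[A_i] ≤ 3·p = 3·(5/14) = 15/14.
Numerically: 15/14 ≈ 1.0714.
Is 15/14 < 1? NO.
Since the bound 15/14 is ≥ 1, the union bound is uninformative here; it does NOT by itself certify existence.

3·p = 15/14 ≈ 1.0714; existence NOT certified by the union bound.


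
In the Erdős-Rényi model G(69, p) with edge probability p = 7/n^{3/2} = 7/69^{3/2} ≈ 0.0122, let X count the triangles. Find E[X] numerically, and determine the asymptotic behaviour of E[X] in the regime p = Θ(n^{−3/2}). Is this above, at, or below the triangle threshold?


Number of potential triangles: C(69, 3) = 52394.
Each occurs with probability p³ ≈ (0.0122)³ ≈ 1.82168e-06.
By linearity: E[X] = C(69, 3)·p³ ≈ 52394 · 1.82168e-06 ≈ 0.095.
Since α = 3/2 > 1, p = c/n^{3/2} = o(1/n) is below the triangle threshold p ~ 1/n. Asymptotically E[X] ~ (c³/6)·n^{3(1−α)} = (7³/6)·n^{-1.5} → 0, so by Markov's inequality G has no triangles w.h.p.

E[X] ≈ 0.095; in regime p = Θ(1/n^{3/2}) E[X] tends to 0 (below the triangle threshold p ~ 1/n).


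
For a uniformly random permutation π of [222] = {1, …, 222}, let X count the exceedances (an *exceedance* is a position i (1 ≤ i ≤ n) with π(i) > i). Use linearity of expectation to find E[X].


Write X = Σ_{i=1}^{222} X_i, where X_i = 1_{π(i) > i}.
For each fixed i, π(i) is uniform over {1, …, 222} (marginal of a uniform permutation), so P[π(i) > i] = (n − i)/n. Summing: Σ_{i=1}^{222} (n − i)/n = (0 + 1 + … + 221)/222 = 222(222 − 1)/(2·222) = (222 − 1)/2.
Hence E[X] = Σ_{i=1}^{222} (222 − i)/222 = 221/2 ≈ 110.5000.

E[X] = 221/2 = 110.5000.


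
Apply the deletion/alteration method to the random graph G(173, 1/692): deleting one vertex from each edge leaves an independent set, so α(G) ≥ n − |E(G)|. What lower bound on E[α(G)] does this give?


E[|E(G)|] = C(173, 2)·p = 14878 · (1/692) = 43/2.
E[α(G)] ≥ n − E[|E(G)|] = 173 − 43/2 = 303/2.
Numerically: ≈ 151.5000.
(This is only a lower bound; the true E[α(G)] may be larger.)

E[α(G)] ≥ 303/2 ≈ 151.5000.


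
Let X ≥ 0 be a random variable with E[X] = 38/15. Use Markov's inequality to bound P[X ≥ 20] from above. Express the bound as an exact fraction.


μ = E[X] = 38/15, a = 20.
Markov: P[X ≥ 20] ≤ μ/a = (38/15)/20 = 19/150.
Numerically: ≈ 0.127.
(Since a = 20 > μ = 2.533, the bound 19/150 is < 1 and informative.)

P[X ≥ 20] ≤ 19/150 ≈ 0.127.


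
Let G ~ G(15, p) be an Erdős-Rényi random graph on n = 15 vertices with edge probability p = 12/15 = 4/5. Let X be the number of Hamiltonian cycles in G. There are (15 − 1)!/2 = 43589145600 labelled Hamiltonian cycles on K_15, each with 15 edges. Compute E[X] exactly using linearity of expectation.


K_15 has (15 − 1)!/2 = 43589145600 labelled Hamiltonian cycles.
For each such Hamiltonian cycle H, let X_H = 1 if all 15 edges of H are present in G. Then P[X_H = 1] = p^{15} = (4/5)^{15} = 1073741824/30517578125.
By linearity: E[X] = Σ_H E[X_H] = 43589145600 · p^{15} = 43589145600 · 1073741824/30517578125 = 1872139548125822976/1220703125.
Numerically: E[X] ≈ 1.53e+09.

E[X] = 43589145600 · (4/5)^{15} = 1872139548125822976/1220703125 ≈ 1.53e+09.


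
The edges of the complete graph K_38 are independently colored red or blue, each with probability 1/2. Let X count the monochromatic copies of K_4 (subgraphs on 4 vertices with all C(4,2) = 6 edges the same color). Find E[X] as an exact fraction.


Let X = Σ_S X_S over the C(38, 4) = 73815 subsets S of size 4, where X_S = 1 if the K_4 on S is monochromatic.
For a fixed S, the K_4 on S has C(4, 2) = 6 edges. P[all 6 edges red] = (1/2)^6, and likewise for blue, so P[monochromatic] = 2·(1/2)^6 = 2^{1 − 6} = 1/32.
By linearity: E[X] = C(38, 4) · 2^{1 − 6} = 73815 · 1/32 = 73815/32.
Numerically: E[X] ≈ 2306.718750.

E[X] = C(38,4)·2^(1−C(4,2)) = 73815/32 ≈ 2306.718750.


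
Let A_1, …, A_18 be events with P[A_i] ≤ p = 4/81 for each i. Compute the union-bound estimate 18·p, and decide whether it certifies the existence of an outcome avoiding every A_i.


Union bound: P[∪_{i=1}^{18} A_i] ≤ Σ_i P[A_i] ≤ 18·p = 18·(4/81) = 8/9.
Numerically: 8/9 ≈ 0.88889.
Is 8/9 < 1? YES.
Since P[∪ A_i] ≤ 8/9 < 1, the complement has P[∩ A_i^c] ≥ 1 − 8/9 = 1/9 > 0, so some outcome avoids every A_i.

18·p = 8/9 ≈ 0.88889; existence CERTIFIED by the union bound.


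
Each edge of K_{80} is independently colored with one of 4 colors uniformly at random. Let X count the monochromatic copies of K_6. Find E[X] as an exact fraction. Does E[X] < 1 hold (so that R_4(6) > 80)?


E[X] = C(80, 6) · 4^{1 − 15} = 300500200 · 4^{−14} = 300500200/268435456.
As a reduced fraction: E[X] = 37562525/33554432 ≈ 1.119.
Is E[X] < 1? NO.
Since E[X] ≥ 1, the first-moment bound is inconclusive at n = 80; it does NOT by itself certify R_4(6) > 80.

E[X] = 37562525/33554432 ≈ 1.119; E[X] ≥ 1; first-moment method inconclusive here.


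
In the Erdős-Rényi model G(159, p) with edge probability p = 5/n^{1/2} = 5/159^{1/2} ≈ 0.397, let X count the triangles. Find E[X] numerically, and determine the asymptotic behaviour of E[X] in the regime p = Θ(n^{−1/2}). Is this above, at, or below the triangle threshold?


Number of potential triangles: C(159, 3) = 657359.
Each occurs with probability p³ ≈ (0.397)³ ≈ 6.23468e-02.
By linearity: E[X] = C(159, 3)·p³ ≈ 657359 · 6.23468e-02 ≈ 40984.245.
Since α = 1/2 < 1, p = c/n^{1/2} ≫ 1/n is above the triangle threshold p ~ 1/n. Asymptotically E[X] ~ (c³/6)·n^{3(1−α)} = (5³/6)·n^{1.5} → ∞; triangles are abundant w.h.p.

E[X] ≈ 40984.245; in regime p = Θ(1/n^{1/2}) E[X] diverges (above the triangle threshold p ~ 1/n).


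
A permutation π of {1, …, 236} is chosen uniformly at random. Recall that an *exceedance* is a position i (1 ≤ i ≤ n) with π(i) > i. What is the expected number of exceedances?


Write X = Σ_{i=1}^{236} X_i, where X_i = 1_{π(i) > i}.
For each fixed i, π(i) is uniform over {1, …, 236} (marginal of a uniform permutation), so P[π(i) > i] = (n − i)/n. Summing: Σ_{i=1}^{236} (n − i)/n = (0 + 1 + … + 235)/236 = 236(236 − 1)/(2·236) = (236 − 1)/2.
Hence E[X] = Σ_{i=1}^{236} (236 − i)/236 = 235/2 ≈ 117.5000.

E[X] = 235/2 = 117.5000.


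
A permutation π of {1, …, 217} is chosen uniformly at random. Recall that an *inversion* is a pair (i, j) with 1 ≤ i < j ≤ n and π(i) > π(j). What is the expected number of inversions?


Write X = Σ X_I over the C(217, 2) = 23436 pairs i < j, with X_I the indicator of one inversion.
There are 23436 indicators.
For each fixed pair i < j, the values π(i) and π(j) are two distinct elements of {1, …, 217} in uniformly random order; by symmetry P[π(i) > π(j)] = 1/2.
By linearity: E[X] = 23436 · (1/2) = C(217, 2) · (1/2) = 23436/2 = 11718 ≈ 11718.00000.

E[X] = 11718 = 11718.00000.


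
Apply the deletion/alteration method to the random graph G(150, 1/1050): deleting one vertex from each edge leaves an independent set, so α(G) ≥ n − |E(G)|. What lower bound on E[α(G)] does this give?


E[|E(G)|] = C(150, 2)·p = 11175 · (1/1050) = 149/14.
E[α(G)] ≥ n − E[|E(G)|] = 150 − 149/14 = 1951/14.
Numerically: ≈ 139.357.
(This is only a lower bound; the true E[α(G)] may be larger.)

E[α(G)] ≥ 1951/14 ≈ 139.357.


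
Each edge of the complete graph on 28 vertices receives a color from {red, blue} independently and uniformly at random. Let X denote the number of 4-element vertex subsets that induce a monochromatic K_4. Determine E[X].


Let X = Σ_S X_S over the C(28, 4) = 20475 subsets S of size 4, where X_S = 1 if the K_4 on S is monochromatic.
For a fixed S, the K_4 on S has C(4, 2) = 6 edges. P[all 6 edges red] = (1/2)^6, and likewise for blue, so P[monochromatic] = 2·(1/2)^6 = 2^{1 − 6} = 1/32.
By linearity of expectation: E[X] = C(28, 4) · 2^{1 − 6} = 20475 · 1/32 = 20475/32.
Numerically: E[X] ≈ 639.8438.

E[X] = C(28,4)·2^(1−C(4,2)) = 20475/32 ≈ 639.8438.


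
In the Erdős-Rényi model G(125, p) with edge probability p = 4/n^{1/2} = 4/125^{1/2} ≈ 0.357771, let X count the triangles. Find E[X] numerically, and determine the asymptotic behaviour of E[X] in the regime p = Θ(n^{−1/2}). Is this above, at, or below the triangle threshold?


Number of potential triangles: C(125, 3) = 317750.
Each occurs with probability p³ ≈ (0.357771)³ ≈ 4.57946722e-02.
By linearity: E[X] = C(125, 3)·p³ ≈ 317750 · 4.57946722e-02 ≈ 14551.257085.
Since α = 1/2 < 1, p = c/n^{1/2} ≫ 1/n is above the triangle threshold p ~ 1/n. Asymptotically E[X] ~ (c³/6)·n^{3(1−α)} = (4³/6)·n^{1.5} → ∞; triangles are abundant w.h.p.

E[X] ≈ 14551.257085; in regime p = Θ(1/n^{1/2}) E[X] diverges (above the triangle threshold p ~ 1/n).


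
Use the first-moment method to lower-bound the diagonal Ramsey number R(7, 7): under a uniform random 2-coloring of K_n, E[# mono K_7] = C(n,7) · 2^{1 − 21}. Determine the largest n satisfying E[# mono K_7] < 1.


We need C(n, 7) · 2^{1 − 21} < 1, i.e. C(n, 7) < 2^{21 − 1} = 1048576.
Check values of n near the boundary:
  n = 22: C(22, 7) = 170544; 170544 < 1048576? YES
  n = 23: C(23, 7) = 245157; 245157 < 1048576? YES
  n = 24: C(24, 7) = 346104; 346104 < 1048576? YES
  n = 25: C(25, 7) = 480700; 480700 < 1048576? YES
  n = 26: C(26, 7) = 657800; 657800 < 1048576? YES
  n = 27: C(27, 7) = 888030; 888030 < 1048576? YES
  n = 28: C(28, 7) = 1184040; 1184040 < 1048576? NO
  n = 29: C(29, 7) = 1560780; 1560780 < 1048576? NO
The largest n with C(n, 7) < 1048576 is n = 27 (where E[X] = 444015/524288 ≈ 0.84689). Hence R(7, 7) > 27, i.e. R(7, 7) ≥ 28.

Largest n = 27; hence R(7, 7) > 27.


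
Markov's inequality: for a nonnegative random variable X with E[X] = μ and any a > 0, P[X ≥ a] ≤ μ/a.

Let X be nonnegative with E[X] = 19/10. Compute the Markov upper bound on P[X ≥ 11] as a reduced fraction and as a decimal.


μ = E[X] = 19/10, a = 11.
Markov: P[X ≥ 11] ≤ μ/a = (19/10)/11 = 19/110.
Numerically: ≈ 0.173.
(Since a = 11 > μ = 1.900, the bound 19/110 is < 1 and informative.)

P[X ≥ 11] ≤ 19/110 ≈ 0.173.


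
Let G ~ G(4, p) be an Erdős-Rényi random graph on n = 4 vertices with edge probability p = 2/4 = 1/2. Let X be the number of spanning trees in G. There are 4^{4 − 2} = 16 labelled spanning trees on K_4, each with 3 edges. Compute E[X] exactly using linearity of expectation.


K_4 has 4^{4 − 2} = 16 labelled spanning trees.
For each such spanning tree H, let X_H = 1 if all 3 edges of H are present in G. Then P[X_H = 1] = p^{3} = (1/2)^{3} = 1/8.
Summing the indicators: E[X] = Σ_H E[X_H] = 16 · p^{3} = 16 · 1/8 = 2.
Numerically: E[X] ≈ 2.

E[X] = 16 · (1/2)^{3} = 2 ≈ 2.


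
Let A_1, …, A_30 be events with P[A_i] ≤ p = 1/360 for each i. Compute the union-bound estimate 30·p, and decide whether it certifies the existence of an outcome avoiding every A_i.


Union bound: P[∪_{i=1}^{30} A_i] ≤ Σ_i P[A_i] ≤ 30·p = 30·(1/360) = 1/12.
Numerically: 1/12 ≈ 0.0833333.
Is 1/12 < 1? YES.
Since P[∪ A_i] ≤ 1/12 < 1, the complement has P[∩ A_i^c] ≥ 1 − 1/12 = 11/12 > 0, so some outcome avoids every A_i.

30·p = 1/12 ≈ 0.0833333; existence CERTIFIED by the union bound.


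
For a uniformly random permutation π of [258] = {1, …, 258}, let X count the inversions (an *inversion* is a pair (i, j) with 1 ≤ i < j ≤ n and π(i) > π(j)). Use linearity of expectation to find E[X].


Write X = Σ X_I over the C(258, 2) = 33153 pairs i < j, with X_I the indicator of one inversion.
There are 33153 indicators.
For each fixed pair i < j, the values π(i) and π(j) are two distinct elements of {1, …, 258} in uniformly random order; by symmetry P[π(i) > π(j)] = 1/2.
By linearity: E[X] = 33153 · (1/2) = C(258, 2) · (1/2) = 33153/2 = 33153/2 ≈ 16576.500.

E[X] = 33153/2 = 16576.500.


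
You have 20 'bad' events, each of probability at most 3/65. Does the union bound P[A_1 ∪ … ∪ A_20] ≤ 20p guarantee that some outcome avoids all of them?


Union bound: P[∪_{i=1}^{20} A_i] ≤ Σ_i P[A_i] ≤ 20·p = 20·(3/65) = 12/13.
Numerically: 12/13 ≈ 0.9231.
Is 12/13 < 1? YES.
Since P[∪ A_i] ≤ 12/13 < 1, the complement has P[∩ A_i^c] ≥ 1 − 12/13 = 1/13 > 0, so some outcome avoids every A_i.

20·p = 12/13 ≈ 0.9231; existence CERTIFIED by the union bound.


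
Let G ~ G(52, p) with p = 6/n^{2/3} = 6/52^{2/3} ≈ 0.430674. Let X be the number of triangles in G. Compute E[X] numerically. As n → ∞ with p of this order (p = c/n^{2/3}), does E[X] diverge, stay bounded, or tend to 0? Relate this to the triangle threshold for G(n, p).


Number of potential triangles: C(52, 3) = 22100.
Each occurs with probability p³ ≈ (0.430674)³ ≈ 7.98816568e-02.
By linearity: E[X] = C(52, 3)·p³ ≈ 22100 · 7.98816568e-02 ≈ 1765.384615.
Since α = 2/3 < 1, p = c/n^{2/3} ≫ 1/n is above the triangle threshold p ~ 1/n. Asymptotically E[X] ~ (c³/6)·n^{3(1−α)} = (6³/6)·n^{1} → ∞; triangles are abundant w.h.p.

E[X] ≈ 1765.384615; in regime p = Θ(1/n^{2/3}) E[X] diverges (above the triangle threshold p ~ 1/n).


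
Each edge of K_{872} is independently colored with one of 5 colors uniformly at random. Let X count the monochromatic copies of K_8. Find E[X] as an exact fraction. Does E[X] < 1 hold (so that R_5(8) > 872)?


E[X] = C(872, 8) · 5^{1 − 28} = 8028343903111291045 · 5^{−27} = 8028343903111291045/7450580596923828125.
As a reduced fraction: E[X] = 1605668780622258209/1490116119384765625 ≈ 1.07755.
Is E[X] < 1? NO.
Since E[X] ≥ 1, the first-moment bound is inconclusive at n = 872; it does NOT by itself certify R_5(8) > 872.

E[X] = 1605668780622258209/1490116119384765625 ≈ 1.07755; E[X] ≥ 1; first-moment method inconclusive here.


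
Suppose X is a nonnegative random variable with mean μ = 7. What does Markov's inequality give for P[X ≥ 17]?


μ = E[X] = 7, a = 17.
Markov: P[X ≥ 17] ≤ μ/a = (7)/17 = 7/17.
Numerically: ≈ 0.4118.
(Since a = 17 > μ = 7.0000, the bound 7/17 is < 1 and informative.)

P[X ≥ 17] ≤ 7/17 ≈ 0.4118.


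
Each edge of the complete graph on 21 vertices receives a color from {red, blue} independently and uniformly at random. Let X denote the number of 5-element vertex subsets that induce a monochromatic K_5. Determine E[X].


Let X = Σ_S X_S over the C(21, 5) = 20349 subsets S of size 5, where X_S = 1 if the K_5 on S is monochromatic.
For a fixed S, the K_5 on S has C(5, 2) = 10 edges. P[all 10 edges red] = (1/2)^10, and likewise for blue, so P[monochromatic] = 2·(1/2)^10 = 2^{1 − 10} = 1/512.
Summing: E[X] = C(21, 5) · 2^{1 − 10} = 20349 · 1/512 = 20349/512.
Numerically: E[X] ≈ 39.744141.

E[X] = C(21,5)·2^(1−C(5,2)) = 20349/512 ≈ 39.744141.


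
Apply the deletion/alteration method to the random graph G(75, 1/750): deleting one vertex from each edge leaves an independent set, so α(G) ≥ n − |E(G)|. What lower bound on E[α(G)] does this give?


E[|E(G)|] = C(75, 2)·p = 2775 · (1/750) = 37/10.
E[α(G)] ≥ n − E[|E(G)|] = 75 − 37/10 = 713/10.
Numerically: ≈ 71.3000.
(This is only a lower bound; the true E[α(G)] may be larger.)

E[α(G)] ≥ 713/10 ≈ 71.3000.


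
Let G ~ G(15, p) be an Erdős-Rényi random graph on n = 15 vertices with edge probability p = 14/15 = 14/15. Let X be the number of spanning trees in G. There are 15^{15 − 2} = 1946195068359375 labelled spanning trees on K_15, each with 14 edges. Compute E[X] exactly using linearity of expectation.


K_15 has 15^{15 − 2} = 1946195068359375 labelled spanning trees.
For each such spanning tree H, let X_H = 1 if all 14 edges of H are present in G. Then P[X_H = 1] = p^{14} = (14/15)^{14} = 11112006825558016/29192926025390625.
By linearity of expectation: E[X] = Σ_H E[X_H] = 1946195068359375 · p^{14} = 1946195068359375 · 11112006825558016/29192926025390625 = 11112006825558016/15.
Numerically: E[X] ≈ 7.408e+14.

E[X] = 1946195068359375 · (14/15)^{14} = 11112006825558016/15 ≈ 7.408e+14.


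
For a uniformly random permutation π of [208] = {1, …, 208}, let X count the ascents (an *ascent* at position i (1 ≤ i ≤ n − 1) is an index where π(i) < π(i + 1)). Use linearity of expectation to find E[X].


Write X = Σ X_I over i = 1, …, 207, with X_I the indicator of one ascent.
There are 207 indicators.
For each fixed i, the pair (π(i), π(i+1)) is a uniformly random ordered pair of distinct values from {1, …, 208}; by symmetry P[π(i) < π(i+1)] = 1/2.
By linearity: E[X] = 207 · (1/2) = (208 − 1) · (1/2) = 207/2 ≈ 103.500.

E[X] = 207/2 = 103.500.


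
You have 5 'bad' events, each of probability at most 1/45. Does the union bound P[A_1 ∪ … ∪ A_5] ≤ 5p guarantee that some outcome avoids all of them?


Union bound: P[∪_{i=1}^{5} A_i] ≤ Σ_i P[A_i] ≤ 5·p = 5·(1/45) = 1/9.
Numerically: 1/9 ≈ 0.11111.
Is 1/9 < 1? YES.
Since P[∪ A_i] ≤ 1/9 < 1, the complement has P[∩ A_i^c] ≥ 1 − 1/9 = 8/9 > 0, so some outcome avoids every A_i.

5·p = 1/9 ≈ 0.11111; existence CERTIFIED by the union bound.


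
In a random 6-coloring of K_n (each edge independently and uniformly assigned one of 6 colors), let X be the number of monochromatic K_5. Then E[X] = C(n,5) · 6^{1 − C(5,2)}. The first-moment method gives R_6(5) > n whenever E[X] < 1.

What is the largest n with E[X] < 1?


We need C(n, 5) · 6^{1 − 10} < 1, i.e. C(n, 5) < 6^{10 − 1} = 10077696.
Check values of n near the boundary:
  n = 63: C(63, 5) = 7028847; 7028847 < 10077696? YES
  n = 64: C(64, 5) = 7624512; 7624512 < 10077696? YES
  n = 65: C(65, 5) = 8259888; 8259888 < 10077696? YES
  n = 66: C(66, 5) = 8936928; 8936928 < 10077696? YES
  n = 67: C(67, 5) = 9657648; 9657648 < 10077696? YES
  n = 68: C(68, 5) = 10424128; 10424128 < 10077696? NO
The largest n with C(n, 5) < 10077696 is n = 67 (where E[X] = 67067/69984 ≈ 0.958). Hence R_6(5) > 67, i.e. R_6(5) ≥ 68.

Largest n = 67; hence R_6(5) > 67.


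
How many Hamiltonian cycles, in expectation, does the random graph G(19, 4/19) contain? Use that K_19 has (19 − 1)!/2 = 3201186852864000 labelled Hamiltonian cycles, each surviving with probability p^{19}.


K_19 has (19 − 1)!/2 = 3201186852864000 labelled Hamiltonian cycles.
For each such Hamiltonian cycle H, let X_H = 1 if all 19 edges of H are present in G. Then P[X_H = 1] = p^{19} = (4/19)^{19} = 274877906944/1978419655660313589123979.
Summing the indicators: E[X] = Σ_H E[X_H] = 3201186852864000 · p^{19} = 3201186852864000 · 274877906944/1978419655660313589123979 = 879935541851906811887616000/1978419655660313589123979.
Numerically: E[X] ≈ 444.767.

E[X] = 3201186852864000 · (4/19)^{19} = 879935541851906811887616000/1978419655660313589123979 ≈ 444.767.


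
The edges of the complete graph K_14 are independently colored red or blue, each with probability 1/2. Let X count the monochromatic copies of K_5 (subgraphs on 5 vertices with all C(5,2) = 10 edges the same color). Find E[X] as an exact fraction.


Let X = Σ_S X_S over the C(14, 5) = 2002 subsets S of size 5, where X_S = 1 if the K_5 on S is monochromatic.
For a fixed S, the K_5 on S has C(5, 2) = 10 edges. P[all 10 edges red] = (1/2)^10, and likewise for blue, so P[monochromatic] = 2·(1/2)^10 = 2^{1 − 10} = 1/512.
Summing: E[X] = C(14, 5) · 2^{1 − 10} = 2002 · 1/512 = 1001/256.
Numerically: E[X] ≈ 3.910156.

E[X] = C(14,5)·2^(1−C(5,2)) = 1001/256 ≈ 3.910156.


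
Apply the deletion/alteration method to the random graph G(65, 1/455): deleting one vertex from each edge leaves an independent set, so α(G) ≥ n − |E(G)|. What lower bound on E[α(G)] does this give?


E[|E(G)|] = C(65, 2)·p = 2080 · (1/455) = 32/7.
E[α(G)] ≥ n − E[|E(G)|] = 65 − 32/7 = 423/7.
Numerically: ≈ 60.42857.
(This is only a lower bound; the true E[α(G)] may be larger.)

E[α(G)] ≥ 423/7 ≈ 60.42857.


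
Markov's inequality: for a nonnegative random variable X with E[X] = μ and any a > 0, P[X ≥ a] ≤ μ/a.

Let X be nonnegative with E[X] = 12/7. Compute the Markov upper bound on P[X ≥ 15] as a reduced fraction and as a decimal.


μ = E[X] = 12/7, a = 15.
Markov: P[X ≥ 15] ≤ μ/a = (12/7)/15 = 4/35.
Numerically: ≈ 0.1143.
(Since a = 15 > μ = 1.7143, the bound 4/35 is < 1 and informative.)

P[X ≥ 15] ≤ 4/35 ≈ 0.1143.


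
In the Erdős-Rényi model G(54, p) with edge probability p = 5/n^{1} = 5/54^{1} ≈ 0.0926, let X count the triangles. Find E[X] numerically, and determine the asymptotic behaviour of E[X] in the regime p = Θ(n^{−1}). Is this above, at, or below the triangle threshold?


Number of potential triangles: C(54, 3) = 24804.
Each occurs with probability p³ ≈ (0.0926)³ ≈ 7.93832e-04.
By linearity: E[X] = C(54, 3)·p³ ≈ 24804 · 7.93832e-04 ≈ 19.690.
Here α = 1, so p = 5/n is exactly at the triangle threshold p ~ 1/n. Asymptotically E[X] → c³/6 = 5³/6 = 125/6 ≈ 20.833, a bounded constant. In this regime the triangle count is asymptotically Poisson(c³/6).

E[X] ≈ 19.690; in regime p = Θ(1/n^{1}) E[X] stays bounded (at the triangle threshold p ~ 1/n).


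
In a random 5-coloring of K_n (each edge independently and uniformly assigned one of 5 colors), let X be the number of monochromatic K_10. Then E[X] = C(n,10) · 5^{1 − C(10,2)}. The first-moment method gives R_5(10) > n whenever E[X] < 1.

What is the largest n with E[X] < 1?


We need C(n, 10) · 5^{1 − 45} < 1, i.e. C(n, 10) < 5^{45 − 1} = 5684341886080801486968994140625.
Check values of n near the boundary:
  n = 5386: C(5386, 10) = 5613966214234562222231428510561; 5613966214234562222231428510561 < 5684341886080801486968994140625? YES
  n = 5387: C(5387, 10) = 5624406917627224603154306376491; 5624406917627224603154306376491 < 5684341886080801486968994140625? YES
  n = 5388: C(5388, 10) = 5634865093375880654852250419586; 5634865093375880654852250419586 < 5684341886080801486968994140625? YES
  n = 5389: C(5389, 10) = 5645340767466558997768874792926; 5645340767466558997768874792926 < 5684341886080801486968994140625? YES
  n = 5390: C(5390, 10) = 5655833965919099070255434039753; 5655833965919099070255434039753 < 5684341886080801486968994140625? YES
  n = 5391: C(5391, 10) = 5666344714787188828795213697883; 5666344714787188828795213697883 < 5684341886080801486968994140625? YES
  n = 5392: C(5392, 10) = 5676873040158402483252283957448; 5676873040158402483252283957448 < 5684341886080801486968994140625? YES
  n = 5393: C(5393, 10) = 5687418968154238267170642278008; 5687418968154238267170642278008 < 5684341886080801486968994140625? NO
  n = 5394: C(5394, 10) = 5697982524930156243149785372878; 5697982524930156243149785372878 < 5684341886080801486968994140625? NO
The largest n with C(n, 10) < 5684341886080801486968994140625 is n = 5392 (where E[X] = 5676873040158402483252283957448/5684341886080801486968994140625 ≈ 0.9987). Hence R_5(10) > 5392, i.e. R_5(10) ≥ 5393.

Largest n = 5392; hence R_5(10) > 5392.


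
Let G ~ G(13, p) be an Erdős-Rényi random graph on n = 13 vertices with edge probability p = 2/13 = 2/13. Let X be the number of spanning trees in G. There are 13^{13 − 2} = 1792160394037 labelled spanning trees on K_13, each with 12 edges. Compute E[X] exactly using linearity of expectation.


K_13 has 13^{13 − 2} = 1792160394037 labelled spanning trees.
For each such spanning tree H, let X_H = 1 if all 12 edges of H are present in G. Then P[X_H = 1] = p^{12} = (2/13)^{12} = 4096/23298085122481.
By linearity of expectation: E[X] = Σ_H E[X_H] = 1792160394037 · p^{12} = 1792160394037 · 4096/23298085122481 = 4096/13.
Numerically: E[X] ≈ 315.08.

E[X] = 1792160394037 · (2/13)^{12} = 4096/13 ≈ 315.08.


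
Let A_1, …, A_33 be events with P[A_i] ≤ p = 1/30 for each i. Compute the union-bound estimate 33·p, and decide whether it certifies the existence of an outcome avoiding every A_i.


Union bound: P[∪_{i=1}^{33} A_i] ≤ Σ_i P[A_i] ≤ 33·p = 33·(1/30) = 11/10.
Numerically: 11/10 ≈ 1.10000.
Is 11/10 < 1? NO.
Since the bound 11/10 is ≥ 1, the union bound is uninformative here; it does NOT by itself certify existence.

33·p = 11/10 ≈ 1.10000; existence NOT certified by the union bound.


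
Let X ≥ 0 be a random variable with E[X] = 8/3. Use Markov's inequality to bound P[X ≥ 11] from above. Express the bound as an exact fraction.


μ = E[X] = 8/3, a = 11.
Markov: P[X ≥ 11] ≤ μ/a = (8/3)/11 = 8/33.
Numerically: ≈ 0.242.
(Since a = 11 > μ = 2.667, the bound 8/33 is < 1 and informative.)

P[X ≥ 11] ≤ 8/33 ≈ 0.242.


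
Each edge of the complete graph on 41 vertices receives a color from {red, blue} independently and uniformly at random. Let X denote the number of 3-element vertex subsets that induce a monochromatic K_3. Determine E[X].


Let X = Σ_S X_S over the C(41, 3) = 10660 subsets S of size 3, where X_S = 1 if the K_3 on S is monochromatic.
For a fixed S, the K_3 on S has C(3, 2) = 3 edges. P[all 3 edges red] = (1/2)^3, and likewise for blue, so P[monochromatic] = 2·(1/2)^3 = 2^{1 − 3} = 1/4.
By linearity of expectation: E[X] = C(41, 3) · 2^{1 − 3} = 10660 · 1/4 = 2665.
Numerically: E[X] ≈ 2665.000.

E[X] = C(41,3)·2^(1−C(3,2)) = 2665 ≈ 2665.000.


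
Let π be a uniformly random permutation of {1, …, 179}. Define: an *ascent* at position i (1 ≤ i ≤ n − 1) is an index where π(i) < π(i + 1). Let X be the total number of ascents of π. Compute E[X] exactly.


Write X = Σ X_I over i = 1, …, 178, with X_I the indicator of one ascent.
There are 178 indicators.
For each fixed i, the pair (π(i), π(i+1)) is a uniformly random ordered pair of distinct values from {1, …, 179}; by symmetry P[π(i) < π(i+1)] = 1/2.
By linearity: E[X] = 178 · (1/2) = (179 − 1) · (1/2) = 89 ≈ 89.00000.

E[X] = 89 = 89.00000.


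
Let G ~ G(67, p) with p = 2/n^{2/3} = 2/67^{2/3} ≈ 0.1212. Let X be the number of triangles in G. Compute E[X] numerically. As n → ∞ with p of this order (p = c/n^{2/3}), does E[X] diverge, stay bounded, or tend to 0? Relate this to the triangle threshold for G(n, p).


Number of potential triangles: C(67, 3) = 47905.
Each occurs with probability p³ ≈ (0.1212)³ ≈ 1.782134e-03.
By linearity: E[X] = C(67, 3)·p³ ≈ 47905 · 1.782134e-03 ≈ 85.3731.
Since α = 2/3 < 1, p = c/n^{2/3} ≫ 1/n is above the triangle threshold p ~ 1/n. Asymptotically E[X] ~ (c³/6)·n^{3(1−α)} = (2³/6)·n^{1} → ∞; triangles are abundant w.h.p.

E[X] ≈ 85.3731; in regime p = Θ(1/n^{2/3}) E[X] diverges (above the triangle threshold p ~ 1/n).


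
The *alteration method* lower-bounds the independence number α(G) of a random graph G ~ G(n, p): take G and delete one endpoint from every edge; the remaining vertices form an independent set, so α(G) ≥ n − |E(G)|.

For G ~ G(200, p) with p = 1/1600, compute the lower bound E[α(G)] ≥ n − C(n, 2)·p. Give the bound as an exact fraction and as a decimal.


E[|E(G)|] = C(200, 2)·p = 19900 · (1/1600) = 199/16.
E[α(G)] ≥ n − E[|E(G)|] = 200 − 199/16 = 3001/16.
Numerically: ≈ 187.56250.
(This is only a lower bound; the true E[α(G)] may be larger.)

E[α(G)] ≥ 3001/16 ≈ 187.56250.


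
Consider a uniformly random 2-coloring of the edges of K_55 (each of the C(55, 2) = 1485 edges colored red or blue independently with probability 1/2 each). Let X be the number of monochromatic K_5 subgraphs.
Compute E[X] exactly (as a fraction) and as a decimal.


Let X = Σ_S X_S over the C(55, 5) = 3478761 subsets S of size 5, where X_S = 1 if the K_5 on S is monochromatic.
For a fixed S, the K_5 on S has C(5, 2) = 10 edges. P[all 10 edges red] = (1/2)^10, and likewise for blue, so P[monochromatic] = 2·(1/2)^10 = 2^{1 − 10} = 1/512.
Summing: E[X] = C(55, 5) · 2^{1 − 10} = 3478761 · 1/512 = 3478761/512.
Numerically: E[X] ≈ 6794.45508.

E[X] = C(55,5)·2^(1−C(5,2)) = 3478761/512 ≈ 6794.45508.


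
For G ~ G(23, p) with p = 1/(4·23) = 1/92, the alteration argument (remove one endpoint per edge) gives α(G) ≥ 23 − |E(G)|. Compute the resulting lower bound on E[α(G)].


E[|E(G)|] = C(23, 2)·p = 253 · (1/92) = 11/4.
E[α(G)] ≥ n − E[|E(G)|] = 23 − 11/4 = 81/4.
Numerically: ≈ 20.250000.
(This is only a lower bound; the true E[α(G)] may be larger.)

E[α(G)] ≥ 81/4 ≈ 20.250000.


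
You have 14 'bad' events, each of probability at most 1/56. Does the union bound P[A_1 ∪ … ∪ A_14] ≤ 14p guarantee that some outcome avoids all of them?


Union bound: P[∪_{i=1}^{14} A_i] ≤ Σ_i P[A_i] ≤ 14·p = 14·(1/56) = 1/4.
Numerically: 1/4 ≈ 0.250000.
Is 1/4 < 1? YES.
Since P[∪ A_i] ≤ 1/4 < 1, the complement has P[∩ A_i^c] ≥ 1 − 1/4 = 3/4 > 0, so some outcome avoids every A_i.

14·p = 1/4 ≈ 0.250000; existence CERTIFIED by the union bound.


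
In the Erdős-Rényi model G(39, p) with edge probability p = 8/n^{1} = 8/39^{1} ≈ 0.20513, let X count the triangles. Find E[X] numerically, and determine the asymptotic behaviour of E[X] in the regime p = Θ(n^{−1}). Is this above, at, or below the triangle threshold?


Number of potential triangles: C(39, 3) = 9139.
Each occurs with probability p³ ≈ (0.20513)³ ≈ 8.6312986e-03.
By linearity: E[X] = C(39, 3)·p³ ≈ 9139 · 8.6312986e-03 ≈ 78.88144.
Here α = 1, so p = 8/n is exactly at the triangle threshold p ~ 1/n. Asymptotically E[X] → c³/6 = 8³/6 = 256/3 ≈ 85.33333, a bounded constant. In this regime the triangle count is asymptotically Poisson(c³/6).

E[X] ≈ 78.88144; in regime p = Θ(1/n^{1}) E[X] stays bounded (at the triangle threshold p ~ 1/n).


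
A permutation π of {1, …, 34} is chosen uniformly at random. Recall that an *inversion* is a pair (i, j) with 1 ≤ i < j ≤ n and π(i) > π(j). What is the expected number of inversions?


Write X = Σ X_I over the C(34, 2) = 561 pairs i < j, with X_I the indicator of one inversion.
There are 561 indicators.
For each fixed pair i < j, the values π(i) and π(j) are two distinct elements of {1, …, 34} in uniformly random order; by symmetry P[π(i) > π(j)] = 1/2.
By linearity: E[X] = 561 · (1/2) = C(34, 2) · (1/2) = 561/2 = 561/2 ≈ 280.5000.

E[X] = 561/2 = 280.5000.


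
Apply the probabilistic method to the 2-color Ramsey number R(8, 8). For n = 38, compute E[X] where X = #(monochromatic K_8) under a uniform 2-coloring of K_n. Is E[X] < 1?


E[X] = C(38, 8) · 2^{1 − 28} = 48903492 · 2^{−27} = 48903492/134217728.
As a reduced fraction: E[X] = 12225873/33554432 ≈ 0.364359.
Is E[X] < 1? YES.
Since E[X] < 1, there exists a 2-coloring of K_{38} with no monochromatic K_8; hence R(8, 8) > 38.

E[X] = 12225873/33554432 ≈ 0.364359; E[X] < 1, so R(8, 8) > 38.


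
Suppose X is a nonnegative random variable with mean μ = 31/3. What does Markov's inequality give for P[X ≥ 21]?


μ = E[X] = 31/3, a = 21.
Markov: P[X ≥ 21] ≤ μ/a = (31/3)/21 = 31/63.
Numerically: ≈ 0.492.
(Since a = 21 > μ = 10.333, the bound 31/63 is < 1 and informative.)

P[X ≥ 21] ≤ 31/63 ≈ 0.492.


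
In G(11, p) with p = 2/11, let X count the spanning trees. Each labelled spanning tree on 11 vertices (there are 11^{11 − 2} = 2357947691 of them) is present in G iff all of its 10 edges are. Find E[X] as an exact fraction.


K_11 has 11^{11 − 2} = 2357947691 labelled spanning trees.
For each such spanning tree H, let X_H = 1 if all 10 edges of H are present in G. Then P[X_H = 1] = p^{10} = (2/11)^{10} = 1024/25937424601.
By linearity of expectation: E[X] = Σ_H E[X_H] = 2357947691 · p^{10} = 2357947691 · 1024/25937424601 = 1024/11.
Numerically: E[X] ≈ 93.0909.

E[X] = 2357947691 · (2/11)^{10} = 1024/11 ≈ 93.0909.


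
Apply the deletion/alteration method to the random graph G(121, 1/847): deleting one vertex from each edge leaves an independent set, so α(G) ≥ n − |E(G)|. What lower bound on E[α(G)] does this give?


E[|E(G)|] = C(121, 2)·p = 7260 · (1/847) = 60/7.
E[α(G)] ≥ n − E[|E(G)|] = 121 − 60/7 = 787/7.
Numerically: ≈ 112.42857.
(This is only a lower bound; the true E[α(G)] may be larger.)

E[α(G)] ≥ 787/7 ≈ 112.42857.


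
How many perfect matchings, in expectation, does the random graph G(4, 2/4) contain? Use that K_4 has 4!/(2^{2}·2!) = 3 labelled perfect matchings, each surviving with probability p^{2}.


K_4 has 4!/(2^{2}·2!) = 3 labelled perfect matchings.
For each such perfect matching H, let X_H = 1 if all 2 edges of H are present in G. Then P[X_H = 1] = p^{2} = (1/2)^{2} = 1/4.
By linearity: E[X] = Σ_H E[X_H] = 3 · p^{2} = 3 · 1/4 = 3/4.
Numerically: E[X] ≈ 0.75.

E[X] = 3 · (1/2)^{2} = 3/4 ≈ 0.75.


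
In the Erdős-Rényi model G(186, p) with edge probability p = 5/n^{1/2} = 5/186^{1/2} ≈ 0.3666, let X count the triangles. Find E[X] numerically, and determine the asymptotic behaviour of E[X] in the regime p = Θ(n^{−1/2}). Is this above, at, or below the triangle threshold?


Number of potential triangles: C(186, 3) = 1055240.
Each occurs with probability p³ ≈ (0.3666)³ ≈ 4.927658e-02.
By linearity: E[X] = C(186, 3)·p³ ≈ 1055240 · 4.927658e-02 ≈ 51998.6229.
Since α = 1/2 < 1, p = c/n^{1/2} ≫ 1/n is above the triangle threshold p ~ 1/n. Asymptotically E[X] ~ (c³/6)·n^{3(1−α)} = (5³/6)·n^{1.5} → ∞; triangles are abundant w.h.p.

E[X] ≈ 51998.6229; in regime p = Θ(1/n^{1/2}) E[X] diverges (above the triangle threshold p ~ 1/n).


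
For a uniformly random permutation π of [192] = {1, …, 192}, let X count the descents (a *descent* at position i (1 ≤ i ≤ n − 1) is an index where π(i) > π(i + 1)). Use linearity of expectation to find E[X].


Write X = Σ X_I over i = 1, …, 191, with X_I the indicator of one descent.
There are 191 indicators.
For each fixed i, the pair (π(i), π(i+1)) is a uniformly random ordered pair of distinct values from {1, …, 192}; by symmetry P[π(i) > π(i+1)] = 1/2.
By linearity: E[X] = 191 · (1/2) = (192 − 1) · (1/2) = 191/2 ≈ 95.50000.

E[X] = 191/2 = 95.50000.


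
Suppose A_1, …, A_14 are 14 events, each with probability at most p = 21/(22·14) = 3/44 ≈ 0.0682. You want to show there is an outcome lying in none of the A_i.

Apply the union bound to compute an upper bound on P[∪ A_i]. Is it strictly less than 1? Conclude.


Union bound: P[∪_{i=1}^{14} A_i] ≤ Σ_i P[A_i] ≤ 14·p = 14·(3/44) = 21/22.
Numerically: 21/22 ≈ 0.9545.
Is 21/22 < 1? YES.
Since P[∪ A_i] ≤ 21/22 < 1, the complement has P[∩ A_i^c] ≥ 1 − 21/22 = 1/22 > 0, so some outcome avoids every A_i.

14·p = 21/22 ≈ 0.9545; existence CERTIFIED by the union bound.


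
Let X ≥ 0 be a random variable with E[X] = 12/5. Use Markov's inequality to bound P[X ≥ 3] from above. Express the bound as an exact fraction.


μ = E[X] = 12/5, a = 3.
Markov: P[X ≥ 3] ≤ μ/a = (12/5)/3 = 4/5.
Numerically: ≈ 0.800000.
(Since a = 3 > μ = 2.400000, the bound 4/5 is < 1 and informative.)

P[X ≥ 3] ≤ 4/5 ≈ 0.800000.


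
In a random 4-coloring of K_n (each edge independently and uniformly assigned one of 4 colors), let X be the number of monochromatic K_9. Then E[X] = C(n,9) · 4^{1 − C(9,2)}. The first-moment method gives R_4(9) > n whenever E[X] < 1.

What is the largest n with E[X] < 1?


We need C(n, 9) · 4^{1 − 36} < 1, i.e. C(n, 9) < 4^{36 − 1} = 1180591620717411303424.
Check values of n near the boundary:
  n = 913: C(913, 9) = 1167605542753639808390; 1167605542753639808390 < 1180591620717411303424? YES
  n = 914: C(914, 9) = 1179217089587653905932; 1179217089587653905932 < 1180591620717411303424? YES
  n = 915: C(915, 9) = 1190931166636537885130; 1190931166636537885130 < 1180591620717411303424? NO
The largest n with C(n, 9) < 1180591620717411303424 is n = 914 (where E[X] = 294804272396913476483/295147905179352825856 ≈ 0.99884). Hence R_4(9) > 914, i.e. R_4(9) ≥ 915.

Largest n = 914; hence R_4(9) > 914.


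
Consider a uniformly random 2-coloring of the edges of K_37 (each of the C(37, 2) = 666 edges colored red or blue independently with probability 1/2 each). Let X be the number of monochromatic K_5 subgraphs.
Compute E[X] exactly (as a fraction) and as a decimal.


Let X = Σ_S X_S over the C(37, 5) = 435897 subsets S of size 5, where X_S = 1 if the K_5 on S is monochromatic.
For a fixed S, the K_5 on S has C(5, 2) = 10 edges. P[all 10 edges red] = (1/2)^10, and likewise for blue, so P[monochromatic] = 2·(1/2)^10 = 2^{1 − 10} = 1/512.
By linearity: E[X] = C(37, 5) · 2^{1 − 10} = 435897 · 1/512 = 435897/512.
Numerically: E[X] ≈ 851.36133.

E[X] = C(37,5)·2^(1−C(5,2)) = 435897/512 ≈ 851.36133.
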